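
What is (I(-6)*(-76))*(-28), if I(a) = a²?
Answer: 76608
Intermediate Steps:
(I(-6)*(-76))*(-28) = ((-6)²*(-76))*(-28) = (36*(-76))*(-28) = -2736*(-28) = 76608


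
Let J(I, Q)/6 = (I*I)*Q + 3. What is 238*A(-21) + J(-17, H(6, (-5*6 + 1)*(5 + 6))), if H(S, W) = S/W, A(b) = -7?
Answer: -536116/319 ≈ -1680.6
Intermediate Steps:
J(I, Q) = 18 + 6*Q*I**2 (J(I, Q) = 6*((I*I)*Q + 3) = 6*(I**2*Q + 3) = 6*(Q*I**2 + 3) = 6*(3 + Q*I**2) = 18 + 6*Q*I**2)
238*A(-21) + J(-17, H(6, (-5*6 + 1)*(5 + 6))) = 238*(-7) + (18 + 6*(6/(((-5*6 + 1)*(5 + 6))))*(-17)**2) = -1666 + (18 + 6*(6/(((-30 + 1)*11)))*289) = -1666 + (18 + 6*(6/((-29*11)))*289) = -1666 + (18 + 6*(6/(-319))*289) = -1666 + (18 + 6*(6*(-1/319))*289) = -1666 + (18 + 6*(-6/319)*289) = -1666 + (18 - 10404/319) = -1666 - 4662/319 = -536116/319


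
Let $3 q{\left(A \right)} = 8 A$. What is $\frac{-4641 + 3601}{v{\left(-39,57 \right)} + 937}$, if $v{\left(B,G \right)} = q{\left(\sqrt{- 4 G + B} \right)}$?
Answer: $- \frac{2923440}{2639603} + \frac{8320 i \sqrt{267}}{2639603} \approx -1.1075 + 0.051504 i$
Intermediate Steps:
$q{\left(A \right)} = \frac{8 A}{3}$
$v{\left(B,G \right)} = \frac{8 \sqrt{B - 4 G}}{3}$ ($v{\left(B,G \right)} = \frac{8 \sqrt{- 4 G + B}}{3} = \frac{8 \sqrt{B - 4 G}}{3}$)
$\frac{-4641 + 3601}{v{\left(-39,57 \right)} + 937} = \frac{-4641 + 3601}{\frac{8 \sqrt{-39 - 228}}{3} + 937} = - \frac{1040}{\frac{8 \sqrt{-39 - 228}}{3} + 937} = - \frac{1040}{\frac{8 \sqrt{-267}}{3} + 937} = - \frac{1040}{\frac{8 i \sqrt{267}}{3} + 937} = - \frac{1040}{937 + \frac{8 i \sqrt{267}}{3}}$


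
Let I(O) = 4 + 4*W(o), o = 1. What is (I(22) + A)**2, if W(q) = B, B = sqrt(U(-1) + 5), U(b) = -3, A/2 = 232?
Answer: 219056 + 3744*sqrt(2) ≈ 2.2435e+5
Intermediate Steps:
A = 464 (A = 2*232 = 464)
B = sqrt(2) (B = sqrt(-3 + 5) = sqrt(2) ≈ 1.4142)
W(q) = sqrt(2)
I(O) = 4 + 4*sqrt(2)
(I(22) + A)**2 = ((4 + 4*sqrt(2)) + 464)**2 = (468 + 4*sqrt(2))**2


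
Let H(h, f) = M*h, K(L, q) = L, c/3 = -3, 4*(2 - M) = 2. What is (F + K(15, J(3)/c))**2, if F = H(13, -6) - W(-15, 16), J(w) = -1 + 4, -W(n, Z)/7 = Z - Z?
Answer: 4761/4 ≈ 1190.3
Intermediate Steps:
M = 3/2 (M = 2 - 1/4*2 = 2 - 1/2 = 3/2 ≈ 1.5000)
W(n, Z) = 0 (W(n, Z) = -7*(Z - Z) = -7*0 = 0)
c = -9 (c = 3*(-3) = -9)
J(w) = 3
H(h, f) = 3*h/2
F = 39/2 (F = (3/2)*13 - 1*0 = 39/2 + 0 = 39/2 ≈ 19.500)
(F + K(15, J(3)/c))**2 = (39/2 + 15)**2 = (69/2)**2 = 4761/4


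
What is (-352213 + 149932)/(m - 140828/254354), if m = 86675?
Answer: -1513264161/648411533 ≈ -2.3338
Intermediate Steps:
(-352213 + 149932)/(m - 140828/254354) = (-352213 + 149932)/(86675 - 140828/254354) = -202281/(86675 - 140828*1/254354) = -202281/(86675 - 4142/7481) = -202281/648411533/7481 = -202281*7481/648411533 = -1513264161/648411533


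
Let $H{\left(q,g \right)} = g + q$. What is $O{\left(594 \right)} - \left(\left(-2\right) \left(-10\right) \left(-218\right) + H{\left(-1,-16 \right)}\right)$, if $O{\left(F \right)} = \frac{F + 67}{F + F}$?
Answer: $\frac{5200537}{1188} \approx 4377.6$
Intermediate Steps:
$O{\left(F \right)} = \frac{67 + F}{2 F}$
$O{\left(594 \right)} - \left(\left(-2\right) \left(-10\right) \left(-218\right) + H{\left(-1,-16 \right)}\right) = \frac{67 + 594}{2 \cdot 594} - \left(\left(-2\right) \left(-10\right) \left(-218\right) - 17\right) = \frac{1}{2} \cdot \frac{1}{594} \cdot 661 - \left(20 \left(-218\right) - 17\right) = \frac{661}{1188} - \left(-4360 - 17\right) = \frac{661}{1188} - -4377 = \frac{661}{1188} + 4377 = \frac{5200537}{1188}$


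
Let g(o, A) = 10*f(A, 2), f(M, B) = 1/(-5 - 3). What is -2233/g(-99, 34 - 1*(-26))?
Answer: 8932/5 ≈ 1786.4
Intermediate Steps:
f(M, B) = -1/8 (f(M, B) = 1/(-8) = -1/8)
g(o, A) = -5/4 (g(o, A) = 10*(-1/8) = -5/4)
-2233/g(-99, 34 - 1*(-26)) = -2233/(-5/4) = -2233*(-4/5) = 8932/5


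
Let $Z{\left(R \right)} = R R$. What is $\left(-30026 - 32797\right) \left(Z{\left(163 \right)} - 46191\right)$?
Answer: $1232712906$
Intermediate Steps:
$Z{\left(R \right)} = R^{2}$
$\left(-30026 - 32797\right) \left(Z{\left(163 \right)} - 46191\right) = \left(-30026 - 32797\right) \left(163^{2} - 46191\right) = \left(-30026 - 32797\right) \left(26569 - 46191\right) = \left(-30026 - 32797\right) \left(-19622\right) = \left(-62823\right) \left(-19622\right) = 1232712906$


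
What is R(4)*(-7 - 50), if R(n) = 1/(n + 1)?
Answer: -57/5 ≈ -11.400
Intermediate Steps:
R(n) = 1/(1 + n)
R(4)*(-7 - 50) = (-7 - 50)/(1 + 4) = -57/5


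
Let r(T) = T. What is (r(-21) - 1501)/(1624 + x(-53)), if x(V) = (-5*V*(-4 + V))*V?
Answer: -1522/802189 ≈ -0.0018973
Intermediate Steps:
x(V) = -5*V**2*(-4 + V) (x(V) = (-5*V*(-4 + V))*V = -5*V**2*(-4 + V))
(r(-21) - 1501)/(1624 + x(-53)) = (-21 - 1501)/(1624 + 5*(-53)**2*(4 - 1*(-53))) = -1522/(1624 + 5*2809*(4 + 53)) = -1522/(1624 + 5*2809*57) = -1522/(1624 + 800565) = -1522/802189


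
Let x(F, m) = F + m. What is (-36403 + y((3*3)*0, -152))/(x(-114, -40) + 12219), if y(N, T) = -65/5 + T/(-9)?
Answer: -327592/108585 ≈ -3.0169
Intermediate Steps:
y(N, T) = -13 - T/9 (y(N, T) = -65*⅕ + T*(-⅑) = -13 - T/9)
(-36403 + y((3*3)*0, -152))/(x(-114, -40) + 12219) = (-36403 + (-13 - ⅑*(-152)))/((-114 - 40) + 12219) = (-36403 + (-13 + 152/9))/(-154 + 12219) = (-36403 + 35/9)/12065 = -327592/9*1/12065 = -327592/108585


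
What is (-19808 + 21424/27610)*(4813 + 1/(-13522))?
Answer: -1779577113087828/18667121 ≈ -9.5332e+7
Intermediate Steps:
(-19808 + 21424/27610)*(4813 + 1/(-13522)) = (-19808 + 21424*(1/27610))*(4813 - 1/13522) = (-19808 + 10712/13805)*(65081385/13522) = -273438728/13805*65081385/13522 = -1779577113087828/18667121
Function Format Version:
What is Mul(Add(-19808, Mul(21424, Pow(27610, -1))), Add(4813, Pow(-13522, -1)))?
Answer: Rational(-1779577113087828, 18667121) ≈ -9.5332e+7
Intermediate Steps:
Mul(Add(-19808, Mul(21424, Pow(27610, -1))), Add(4813, Pow(-13522, -1))) = Mul(Add(-19808, Mul(21424, Rational(1, 27610))), Add(4813, Rational(-1, 13522))) = Mul(Add(-19808, Rational(10712, 13805)), Rational(65081385, 13522)) = Mul(Rational(-273438728, 13805), Rational(65081385, 13522)) = Rational(-1779577113087828, 18667121)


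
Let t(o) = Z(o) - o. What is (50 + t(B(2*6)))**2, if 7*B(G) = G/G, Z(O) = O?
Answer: 2500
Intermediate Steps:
B(G) = 1/7 (B(G) = (G/G)/7 = (1/7)*1 = 1/7)
t(o) = 0 (t(o) = o - o = 0)
(50 + t(B(2*6)))**2 = (50 + 0)**2 = 50**2 = 2500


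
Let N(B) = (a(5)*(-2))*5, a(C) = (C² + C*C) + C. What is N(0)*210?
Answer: -115500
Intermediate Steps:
a(C) = C + 2*C² (a(C) = (C² + C²) + C = 2*C² + C = C + 2*C²)
N(B) = -550 (N(B) = ((5*(1 + 2*5))*(-2))*5 = ((5*(1 + 10))*(-2))*5 = ((5*11)*(-2))*5 = (55*(-2))*5 = -110*5 = -550)
N(0)*210 = -550*210 = -115500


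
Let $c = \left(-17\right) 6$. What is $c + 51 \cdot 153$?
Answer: $7701$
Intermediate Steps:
$c = -102$
$c + 51 \cdot 153 = -102 + 51 \cdot 153 = -102 + 7803 = 7701$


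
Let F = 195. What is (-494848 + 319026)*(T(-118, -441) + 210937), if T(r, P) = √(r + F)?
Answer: -37087365214 - 175822*√77 ≈ -3.7089e+10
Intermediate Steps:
T(r, P) = √(195 + r) (T(r, P) = √(r + 195) = √(195 + r))
(-494848 + 319026)*(T(-118, -441) + 210937) = (-494848 + 319026)*(√(195 - 118) + 210937) = -175822*(√77 + 210937) = -175822*(210937 + √77) = -37087365214 - 175822*√77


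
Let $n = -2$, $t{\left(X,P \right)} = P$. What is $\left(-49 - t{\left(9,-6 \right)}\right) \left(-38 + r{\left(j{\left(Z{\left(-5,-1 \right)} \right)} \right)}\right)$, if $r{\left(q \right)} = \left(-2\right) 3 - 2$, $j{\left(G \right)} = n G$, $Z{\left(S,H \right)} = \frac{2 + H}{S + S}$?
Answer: $1978$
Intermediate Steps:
$Z{\left(S,H \right)} = \frac{2 + H}{2 S}$
$j{\left(G \right)} = - 2 G$
$r{\left(q \right)} = -8$ ($r{\left(q \right)} = -6 - 2 = -8$)
$\left(-49 - t{\left(9,-6 \right)}\right) \left(-38 + r{\left(j{\left(Z{\left(-5,-1 \right)} \right)} \right)}\right) = \left(-49 - -6\right) \left(-38 - 8\right) = \left(-49 + 6\right) \left(-46\right) = \left(-43\right) \left(-46\right) = 1978$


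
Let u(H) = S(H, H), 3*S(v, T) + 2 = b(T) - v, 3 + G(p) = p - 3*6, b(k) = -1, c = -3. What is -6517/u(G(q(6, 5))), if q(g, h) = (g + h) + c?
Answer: -19551/10 ≈ -1955.1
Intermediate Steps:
q(g, h) = -3 + g + h (q(g, h) = (g + h) - 3 = -3 + g + h)
G(p) = -21 + p (G(p) = -3 + (p - 3*6) = -3 + (p - 18) = -3 + (-18 + p) = -21 + p)
S(v, T) = -1 - v/3 (S(v, T) = -⅔ + (-1 - v)/3 = -⅔ + (-⅓ - v/3) = -1 - v/3)
u(H) = -1 - H/3
-6517/u(G(q(6, 5))) = -6517/(-1 - (-21 + (-3 + 6 + 5))/3) = -6517/(-1 - (-21 + 8)/3) = -6517/(-1 - ⅓*(-13)) = -6517/(-1 + 13/3) = -6517/10/3 = -6517*3/10 = -19551/10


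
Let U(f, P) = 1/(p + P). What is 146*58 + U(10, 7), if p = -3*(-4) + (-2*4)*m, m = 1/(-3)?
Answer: 550423/65 ≈ 8468.0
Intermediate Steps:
m = -1/3 ≈ -0.33333
p = 44/3 (p = -3*(-4) - 2*4*(-1/3) = 12 - 8*(-1/3) = 12 + 8/3 = 44/3 ≈ 14.667)
U(f, P) = 1/(44/3 + P)
146*58 + U(10, 7) = 146*58 + 3/(44 + 3*7) = 8468 + 3/(44 + 21) = 8468 + 3/65 = 550423/65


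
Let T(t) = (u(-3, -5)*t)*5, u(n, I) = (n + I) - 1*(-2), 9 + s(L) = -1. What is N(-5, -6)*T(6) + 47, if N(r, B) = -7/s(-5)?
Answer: -79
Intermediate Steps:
s(L) = -10 (s(L) = -9 - 1 = -10)
N(r, B) = 7/10 (N(r, B) = -7/(-10) = -7*(-⅒) = 7/10)
u(n, I) = 2 + I + n (u(n, I) = (I + n) + 2 = 2 + I + n)
T(t) = -30*t (T(t) = ((2 - 5 - 3)*t)*5 = -6*t*5 = -30*t)
N(-5, -6)*T(6) + 47 = 7*(-30*6)/10 + 47 = (7/10)*(-180) + 47 = -126 + 47 = -79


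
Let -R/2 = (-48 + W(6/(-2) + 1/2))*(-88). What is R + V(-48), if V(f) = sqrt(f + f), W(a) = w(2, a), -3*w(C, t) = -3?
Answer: -8272 + 4*I*sqrt(6) ≈ -8272.0 + 9.798*I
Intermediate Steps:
w(C, t) = 1 (w(C, t) = -1/3*(-3) = 1)
W(a) = 1
R = -8272 (R = -2*(-48 + 1)*(-88) = -(-94)*(-88) = -2*4136 = -8272)
V(f) = sqrt(2)*sqrt(f) (V(f) = sqrt(2*f) = sqrt(2)*sqrt(f))
R + V(-48) = -8272 + sqrt(2)*sqrt(-48) = -8272 + sqrt(2)*(4*I*sqrt(3)) = -8272 + 4*I*sqrt(6)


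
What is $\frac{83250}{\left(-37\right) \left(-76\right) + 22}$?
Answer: $\frac{41625}{1417} \approx 29.375$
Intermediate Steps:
$\frac{83250}{\left(-37\right) \left(-76\right) + 22} = \frac{83250}{2812 + 22} = \frac{83250}{2834} = 83250 \cdot \frac{1}{2834} = \frac{41625}{1417}$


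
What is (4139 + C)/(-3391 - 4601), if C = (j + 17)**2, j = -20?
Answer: -1037/1998 ≈ -0.51902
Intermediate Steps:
C = 9 (C = (-20 + 17)**2 = (-3)**2 = 9)
(4139 + C)/(-3391 - 4601) = (4139 + 9)/(-3391 - 4601) = 4148/(-7992) = 4148*(-1/7992) = -1037/1998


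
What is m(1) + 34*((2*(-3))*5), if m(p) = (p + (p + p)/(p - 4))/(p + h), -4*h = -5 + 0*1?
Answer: -27536/27 ≈ -1019.9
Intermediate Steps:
h = 5/4 (h = -(-5 + 0*1)/4 = -(-5 + 0)/4 = -1/4*(-5) = 5/4 ≈ 1.2500)
m(p) = (p + 2*p/(-4 + p))/(5/4 + p) (m(p) = (p + (p + p)/(p - 4))/(p + 5/4) = (p + (2*p)/(-4 + p))/(5/4 + p) = (p + 2*p/(-4 + p))/(5/4 + p))
m(1) + 34*((2*(-3))*5) = 4*1*(-2 + 1)/(-20 - 11*1 + 4*1**2) + 34*((2*(-3))*5) = 4*1*(-1)/(-20 - 11 + 4*1) + 34*(-6*5) = 4*1*(-1)/(-20 - 11 + 4) + 34*(-30) = 4*1*(-1)/(-27) - 1020 = 4*1*(-1/27)*(-1) - 1020 = 4/27 - 1020 = -27536/27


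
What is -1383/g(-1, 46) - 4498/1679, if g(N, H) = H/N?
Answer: 91963/3358 ≈ 27.386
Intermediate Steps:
-1383/g(-1, 46) - 4498/1679 = -1383/(46/(-1)) - 4498/1679 = -1383/(46*(-1)) - 4498*1/1679 = -1383/(-46) - 4498/1679 = -1383*(-1/46) - 4498/1679 = 1383/46 - 4498/1679 = 91963/3358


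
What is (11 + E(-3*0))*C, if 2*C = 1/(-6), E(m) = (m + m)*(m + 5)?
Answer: -11/12 ≈ -0.91667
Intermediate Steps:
E(m) = 2*m*(5 + m) (E(m) = (2*m)*(5 + m) = 2*m*(5 + m))
C = -1/12 (C = (1/2)/(-6) = (1/2)*(-1/6) = -1/12 ≈ -0.083333)
(11 + E(-3*0))*C = (11 + 2*(-3*0)*(5 - 3*0))*(-1/12) = (11 + 2*0*(5 + 0))*(-1/12) = (11 + 2*0*5)*(-1/12) = (11 + 0)*(-1/12) = 11*(-1/12) = -11/12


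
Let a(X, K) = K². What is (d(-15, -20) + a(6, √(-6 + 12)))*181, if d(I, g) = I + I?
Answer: -4344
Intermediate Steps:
d(I, g) = 2*I
(d(-15, -20) + a(6, √(-6 + 12)))*181 = (2*(-15) + (√(-6 + 12))²)*181 = (-30 + (√6)²)*181 = (-30 + 6)*181 = -24*181 = -4344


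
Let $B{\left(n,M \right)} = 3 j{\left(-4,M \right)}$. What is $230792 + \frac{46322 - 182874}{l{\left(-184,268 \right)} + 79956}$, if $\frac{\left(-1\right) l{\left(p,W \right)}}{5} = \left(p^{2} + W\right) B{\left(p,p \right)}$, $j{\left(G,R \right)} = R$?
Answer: $\frac{5438740150670}{23565549} \approx 2.3079 \cdot 10^{5}$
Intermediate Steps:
$B{\left(n,M \right)} = 3 M$
$l{\left(p,W \right)} = - 15 p \left(W + p^{2}\right)$ ($l{\left(p,W \right)} = - 5 \left(p^{2} + W\right) 3 p = - 5 \left(W + p^{2}\right) 3 p = - 5 \cdot 3 p \left(W + p^{2}\right) = - 15 p \left(W + p^{2}\right)$)
$230792 + \frac{46322 - 182874}{l{\left(-184,268 \right)} + 79956} = 230792 + \frac{46322 - 182874}{\left(-15\right) \left(-184\right) \left(268 + \left(-184\right)^{2}\right) + 79956} = 230792 - \frac{136552}{\left(-15\right) \left(-184\right) \left(268 + 33856\right) + 79956} = 230792 - \frac{136552}{\left(-15\right) \left(-184\right) 34124 + 79956} = 230792 - \frac{136552}{94182240 + 79956} = 230792 - \frac{136552}{94262196} = 230792 - \frac{34138}{23565549} = \frac{5438740150670}{23565549}$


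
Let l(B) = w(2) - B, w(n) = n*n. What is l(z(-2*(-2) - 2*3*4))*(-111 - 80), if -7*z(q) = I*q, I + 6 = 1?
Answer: -24448/7 ≈ -3492.6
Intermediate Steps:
I = -5 (I = -6 + 1 = -5)
w(n) = n**2
z(q) = 5*q/7 (z(q) = -(-5)*q/7 = 5*q/7)
l(B) = 4 - B (l(B) = 2**2 - B = 4 - B)
l(z(-2*(-2) - 2*3*4))*(-111 - 80) = (4 - 5*(-2*(-2) - 2*3*4)/7)*(-111 - 80) = (4 - 5*(4 - 6*4)/7)*(-191) = (4 - 5*(4 - 24)/7)*(-191) = (4 - 5*(-20)/7)*(-191) = (4 - 1*(-100/7))*(-191) = (4 + 100/7)*(-191) = (128/7)*(-191) = -24448/7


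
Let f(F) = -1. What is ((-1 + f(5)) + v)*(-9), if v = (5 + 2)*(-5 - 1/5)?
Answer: 1728/5 ≈ 345.60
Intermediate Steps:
v = -182/5 (v = 7*(-5 - 1*1/5) = 7*(-5 - 1/5) = 7*(-26/5) = -182/5 ≈ -36.400)
((-1 + f(5)) + v)*(-9) = ((-1 - 1) - 182/5)*(-9) = (-2 - 182/5)*(-9) = -192/5*(-9) = 1728/5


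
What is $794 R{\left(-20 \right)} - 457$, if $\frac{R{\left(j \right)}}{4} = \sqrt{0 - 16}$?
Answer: $-457 + 12704 i \approx -457.0 + 12704.0 i$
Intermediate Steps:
$R{\left(j \right)} = 16 i$ ($R{\left(j \right)} = 4 \sqrt{0 - 16} = 4 \sqrt{-16} = 4 \cdot 4 i = 16 i$)
$794 R{\left(-20 \right)} - 457 = 794 \cdot 16 i - 457 = 12704 i - 457 = -457 + 12704 i$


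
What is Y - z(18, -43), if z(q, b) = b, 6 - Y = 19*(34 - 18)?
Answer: -255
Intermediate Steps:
Y = -298 (Y = 6 - 19*(34 - 18) = 6 - 19*16 = 6 - 1*304 = 6 - 304 = -298)
Y - z(18, -43) = -298 - 1*(-43) = -298 + 43 = -255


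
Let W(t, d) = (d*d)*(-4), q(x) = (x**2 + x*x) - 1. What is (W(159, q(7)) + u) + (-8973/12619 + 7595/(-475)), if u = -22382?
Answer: -71969899186/1198805 ≈ -60035.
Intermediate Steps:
q(x) = -1 + 2*x**2 (q(x) = (x**2 + x**2) - 1 = 2*x**2 - 1 = -1 + 2*x**2)
W(t, d) = -4*d**2 (W(t, d) = d**2*(-4) = -4*d**2)
(W(159, q(7)) + u) + (-8973/12619 + 7595/(-475)) = (-4*(-1 + 2*7**2)**2 - 22382) + (-8973/12619 + 7595/(-475)) = (-4*(-1 + 2*49)**2 - 22382) + (-8973*1/12619 + 7595*(-1/475)) = (-4*(-1 + 98)**2 - 22382) + (-8973/12619 - 1519/95) = (-4*97**2 - 22382) - 20020696/1198805 = (-4*9409 - 22382) - 20020696/1198805 = (-37636 - 22382) - 20020696/1198805 = -60018 - 20020696/1198805 = -71969899186/1198805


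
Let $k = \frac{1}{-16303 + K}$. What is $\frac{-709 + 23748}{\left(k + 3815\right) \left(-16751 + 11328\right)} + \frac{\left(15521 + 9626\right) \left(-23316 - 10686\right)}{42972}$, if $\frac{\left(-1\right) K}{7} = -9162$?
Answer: $- \frac{35255188189807379410}{1771813209540979} \approx -19898.0$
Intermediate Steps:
$K = 64134$ ($K = \left(-7\right) \left(-9162\right) = 64134$)
$k = \frac{1}{47831}$ ($k = \frac{1}{-16303 + 64134} = \frac{1}{47831} \approx 2.0907 \cdot 10^{-5}$)
$\frac{-709 + 23748}{\left(k + 3815\right) \left(-16751 + 11328\right)} + \frac{\left(15521 + 9626\right) \left(-23316 - 10686\right)}{42972} = \frac{-709 + 23748}{\left(\frac{1}{47831} + 3815\right) \left(-16751 + 11328\right)} + \frac{\left(15521 + 9626\right) \left(-23316 - 10686\right)}{42972} = \frac{23039}{\frac{182475266}{47831} \left(-5423\right)} + 25147 \left(-34002\right) \frac{1}{42972} = \frac{23039}{- \frac{989563367518}{47831}} - \frac{142508049}{7162} = 23039 \left(- \frac{47831}{989563367518}\right) - \frac{142508049}{7162} = - \frac{1101978409}{989563367518} - \frac{142508049}{7162} = - \frac{35255188189807379410}{1771813209540979}$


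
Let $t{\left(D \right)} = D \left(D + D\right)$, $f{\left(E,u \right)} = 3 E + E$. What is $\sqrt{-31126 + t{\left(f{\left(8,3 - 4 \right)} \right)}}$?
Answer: $i \sqrt{29078} \approx 170.52 i$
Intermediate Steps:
$f{\left(E,u \right)} = 4 E$
$t{\left(D \right)} = 2 D^{2}$ ($t{\left(D \right)} = D 2 D = 2 D^{2}$)
$\sqrt{-31126 + t{\left(f{\left(8,3 - 4 \right)} \right)}} = \sqrt{-31126 + 2 \left(4 \cdot 8\right)^{2}} = \sqrt{-31126 + 2 \cdot 32^{2}} = \sqrt{-31126 + 2 \cdot 1024} = \sqrt{-31126 + 2048} = \sqrt{-29078} = i \sqrt{29078}$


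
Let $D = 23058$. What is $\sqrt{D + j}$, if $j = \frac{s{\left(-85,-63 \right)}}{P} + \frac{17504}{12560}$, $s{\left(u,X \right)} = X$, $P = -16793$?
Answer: $\frac{\sqrt{81780123673856815}}{1883215} \approx 151.85$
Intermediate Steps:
$j = \frac{2631571}{1883215}$ ($j = - \frac{63}{-16793} + \frac{17504}{12560} = \left(-63\right) \left(- \frac{1}{16793}\right) + 17504 \cdot \frac{1}{12560} = \frac{9}{2399} + \frac{1094}{785} = \frac{2631571}{1883215} \approx 1.3974$)
$\sqrt{D + j} = \sqrt{23058 + \frac{2631571}{1883215}} = \sqrt{\frac{43425803041}{1883215}} = \frac{\sqrt{81780123673856815}}{1883215}$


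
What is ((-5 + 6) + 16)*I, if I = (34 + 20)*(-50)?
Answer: -45900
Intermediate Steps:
I = -2700 (I = 54*(-50) = -2700)
((-5 + 6) + 16)*I = ((-5 + 6) + 16)*(-2700) = (1 + 16)*(-2700) = 17*(-2700) = -45900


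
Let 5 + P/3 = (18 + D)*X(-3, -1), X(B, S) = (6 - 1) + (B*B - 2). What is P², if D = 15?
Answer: 1375929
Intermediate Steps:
X(B, S) = 3 + B² (X(B, S) = 5 + (B² - 2) = 5 + (-2 + B²) = 3 + B²)
P = 1173 (P = -15 + 3*((18 + 15)*(3 + (-3)²)) = -15 + 3*(33*(3 + 9)) = -15 + 3*(33*12) = -15 + 3*396 = -15 + 1188 = 1173)
P² = 1173² = 1375929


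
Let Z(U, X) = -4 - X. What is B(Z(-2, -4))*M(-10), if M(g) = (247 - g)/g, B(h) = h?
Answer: 0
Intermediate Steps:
M(g) = (247 - g)/g
B(Z(-2, -4))*M(-10) = (-4 - 1*(-4))*((247 - 1*(-10))/(-10)) = (-4 + 4)*(-(247 + 10)/10) = 0*(-⅒*257) = 0*(-257/10) = 0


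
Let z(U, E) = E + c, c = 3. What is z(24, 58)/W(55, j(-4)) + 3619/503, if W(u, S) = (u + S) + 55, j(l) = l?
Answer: 414297/53318 ≈ 7.7703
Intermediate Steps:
z(U, E) = 3 + E (z(U, E) = E + 3 = 3 + E)
W(u, S) = 55 + S + u (W(u, S) = (S + u) + 55 = 55 + S + u)
z(24, 58)/W(55, j(-4)) + 3619/503 = (3 + 58)/(55 - 4 + 55) + 3619/503 = 61/106 + 3619*(1/503) = 61*(1/106) + 3619/503 = 61/106 + 3619/503 = 414297/53318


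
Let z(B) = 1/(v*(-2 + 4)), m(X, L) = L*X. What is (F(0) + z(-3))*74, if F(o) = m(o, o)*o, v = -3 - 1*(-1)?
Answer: -37/2 ≈ -18.500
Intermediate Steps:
v = -2 (v = -3 + 1 = -2)
F(o) = o³ (F(o) = (o*o)*o = o²*o = o³)
z(B) = -¼ (z(B) = 1/(-2*(-2 + 4)) = 1/(-2*2) = 1/(-4) = -¼)
(F(0) + z(-3))*74 = (0³ - ¼)*74 = (0 - ¼)*74 = -¼*74 = -37/2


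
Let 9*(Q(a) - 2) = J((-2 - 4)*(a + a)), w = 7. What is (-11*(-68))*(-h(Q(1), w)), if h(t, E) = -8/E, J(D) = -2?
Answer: 5984/7 ≈ 854.86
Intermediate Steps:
Q(a) = 16/9 (Q(a) = 2 + (⅑)*(-2) = 2 - 2/9 = 16/9)
(-11*(-68))*(-h(Q(1), w)) = (-11*(-68))*(-(-8)/7) = 748*(-(-8)/7) = 748*(-1*(-8/7)) = 748*(8/7) = 5984/7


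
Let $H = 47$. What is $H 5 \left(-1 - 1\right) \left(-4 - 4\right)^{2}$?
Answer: $-30080$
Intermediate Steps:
$H 5 \left(-1 - 1\right) \left(-4 - 4\right)^{2} = 47 \cdot 5 \left(-1 - 1\right) \left(-4 - 4\right)^{2} = 47 \cdot 5 \left(-2\right) \left(-8\right)^{2} = 47 \left(-10\right) 64 = \left(-470\right) 64 = -30080$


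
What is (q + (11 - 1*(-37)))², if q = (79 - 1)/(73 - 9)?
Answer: 2480625/1024 ≈ 2422.5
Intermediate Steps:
q = 39/32 (q = 78/64 = 78*(1/64) = 39/32 ≈ 1.2188)
(q + (11 - 1*(-37)))² = (39/32 + (11 - 1*(-37)))² = (39/32 + (11 + 37))² = (39/32 + 48)² = (1575/32)² = 2480625/1024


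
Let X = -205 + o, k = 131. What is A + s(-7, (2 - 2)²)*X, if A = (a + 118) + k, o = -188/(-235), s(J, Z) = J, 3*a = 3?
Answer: 8397/5 ≈ 1679.4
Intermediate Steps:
a = 1 (a = (⅓)*3 = 1)
o = ⅘ (o = -188*(-1/235) = ⅘ ≈ 0.80000)
X = -1021/5 (X = -205 + ⅘ = -1021/5 ≈ -204.20)
A = 250 (A = (1 + 118) + 131 = 119 + 131 = 250)
A + s(-7, (2 - 2)²)*X = 250 - 7*(-1021/5) = 250 + 7147/5 = 8397/5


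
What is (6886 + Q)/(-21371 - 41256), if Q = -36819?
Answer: 29933/62627 ≈ 0.47796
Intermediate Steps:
(6886 + Q)/(-21371 - 41256) = (6886 - 36819)/(-21371 - 41256) = -29933/(-62627) = -29933*(-1/62627) = 29933/62627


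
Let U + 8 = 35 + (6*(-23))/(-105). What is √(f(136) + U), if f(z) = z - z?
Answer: √34685/35 ≈ 5.3211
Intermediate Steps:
U = 991/35 (U = -8 + (35 + (6*(-23))/(-105)) = -8 + (35 - 1/105*(-138)) = -8 + (35 + 46/35) = -8 + 1271/35 = 991/35 ≈ 28.314)
f(z) = 0
√(f(136) + U) = √(0 + 991/35) = √(991/35) = √34685/35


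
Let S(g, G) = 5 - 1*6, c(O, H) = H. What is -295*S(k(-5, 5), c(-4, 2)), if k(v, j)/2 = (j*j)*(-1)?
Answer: 295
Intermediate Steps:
k(v, j) = -2*j**2 (k(v, j) = 2*((j*j)*(-1)) = 2*(j**2*(-1)) = 2*(-j**2) = -2*j**2)
S(g, G) = -1 (S(g, G) = 5 - 6 = -1)
-295*S(k(-5, 5), c(-4, 2)) = -295*(-1) = 295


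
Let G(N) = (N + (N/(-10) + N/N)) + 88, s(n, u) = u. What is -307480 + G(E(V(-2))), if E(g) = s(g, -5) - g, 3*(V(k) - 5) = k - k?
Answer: -307400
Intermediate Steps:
V(k) = 5 (V(k) = 5 + (k - k)/3 = 5 + (⅓)*0 = 5 + 0 = 5)
E(g) = -5 - g
G(N) = 89 + 9*N/10 (G(N) = (N + (N*(-⅒) + 1)) + 88 = (N + (-N/10 + 1)) + 88 = (N + (1 - N/10)) + 88 = (1 + 9*N/10) + 88 = 89 + 9*N/10)
-307480 + G(E(V(-2))) = -307480 + (89 + 9*(-5 - 1*5)/10) = -307480 + (89 + 9*(-5 - 5)/10) = -307480 + (89 + (9/10)*(-10)) = -307480 + (89 - 9) = -307480 + 80 = -307400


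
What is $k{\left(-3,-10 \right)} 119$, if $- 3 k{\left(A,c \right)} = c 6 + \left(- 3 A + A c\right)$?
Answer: $833$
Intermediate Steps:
$k{\left(A,c \right)} = A - 2 c - \frac{A c}{3}$ ($k{\left(A,c \right)} = - \frac{c 6 + \left(- 3 A + A c\right)}{3} = - \frac{6 c + \left(- 3 A + A c\right)}{3} = - \frac{- 3 A + 6 c + A c}{3} = A - 2 c - \frac{A c}{3}$)
$k{\left(-3,-10 \right)} 119 = \left(-3 - -20 - \left(-1\right) \left(-10\right)\right) 119 = \left(-3 + 20 - 10\right) 119 = 7 \cdot 119 = 833$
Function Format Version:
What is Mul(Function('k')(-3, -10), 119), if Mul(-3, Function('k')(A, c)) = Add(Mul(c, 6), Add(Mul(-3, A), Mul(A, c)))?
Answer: 833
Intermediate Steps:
Function('k')(A, c) = Add(A, Mul(-2, c), Mul(Rational(-1, 3), A, c)) (Function('k')(A, c) = Mul(Rational(-1, 3), Add(Mul(c, 6), Add(Mul(-3, A), Mul(A, c)))) = Mul(Rational(-1, 3), Add(Mul(6, c), Add(Mul(-3, A), Mul(A, c)))) = Mul(Rational(-1, 3), Add(Mul(-3, A), Mul(6, c), Mul(A, c))) = Add(A, Mul(-2, c), Mul(Rational(-1, 3), A, c)))
Mul(Function('k')(-3, -10), 119) = Mul(Add(-3, Mul(-2, -10), Mul(Rational(-1, 3), -3, -10)), 119) = Mul(Add(-3, 20, -10), 119) = Mul(7, 119) = 833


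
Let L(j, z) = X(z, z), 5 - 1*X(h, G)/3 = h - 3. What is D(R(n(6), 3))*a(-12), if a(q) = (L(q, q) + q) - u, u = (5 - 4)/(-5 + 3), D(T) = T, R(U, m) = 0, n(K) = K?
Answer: 0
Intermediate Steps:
X(h, G) = 24 - 3*h (X(h, G) = 15 - 3*(h - 3) = 15 - 3*(-3 + h) = 15 + (9 - 3*h) = 24 - 3*h)
L(j, z) = 24 - 3*z
u = -1/2 (u = 1/(-2) = 1*(-1/2) = -1/2 ≈ -0.50000)
a(q) = 49/2 - 2*q (a(q) = ((24 - 3*q) + q) - 1*(-1/2) = (24 - 2*q) + 1/2 = 49/2 - 2*q)
D(R(n(6), 3))*a(-12) = 0*(49/2 - 2*(-12)) = 0*(49/2 + 24) = 0*(97/2) = 0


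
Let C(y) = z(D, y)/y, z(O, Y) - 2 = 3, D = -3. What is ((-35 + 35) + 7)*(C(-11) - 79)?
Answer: -6118/11 ≈ -556.18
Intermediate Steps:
z(O, Y) = 5 (z(O, Y) = 2 + 3 = 5)
C(y) = 5/y
((-35 + 35) + 7)*(C(-11) - 79) = ((-35 + 35) + 7)*(5/(-11) - 79) = (0 + 7)*(5*(-1/11) - 79) = 7*(-5/11 - 79) = 7*(-874/11) = -6118/11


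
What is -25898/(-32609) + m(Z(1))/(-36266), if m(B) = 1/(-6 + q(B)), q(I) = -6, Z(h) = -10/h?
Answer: 11270635025/14191175928 ≈ 0.79420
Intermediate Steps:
m(B) = -1/12 (m(B) = 1/(-6 - 6) = 1/(-12) = -1/12)
-25898/(-32609) + m(Z(1))/(-36266) = -25898/(-32609) - 1/12/(-36266) = -25898*(-1/32609) - 1/12*(-1/36266) = 25898/32609 + 1/435192 = 11270635025/14191175928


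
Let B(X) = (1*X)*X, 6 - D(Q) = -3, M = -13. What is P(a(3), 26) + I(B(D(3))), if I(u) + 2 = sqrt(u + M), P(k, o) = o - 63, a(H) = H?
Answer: -39 + 2*sqrt(17) ≈ -30.754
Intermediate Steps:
D(Q) = 9 (D(Q) = 6 - 1*(-3) = 6 + 3 = 9)
P(k, o) = -63 + o
B(X) = X**2 (B(X) = X*X = X**2)
I(u) = -2 + sqrt(-13 + u) (I(u) = -2 + sqrt(u - 13) = -2 + sqrt(-13 + u))
P(a(3), 26) + I(B(D(3))) = (-63 + 26) + (-2 + sqrt(-13 + 9**2)) = -37 + (-2 + sqrt(-13 + 81)) = -37 + (-2 + sqrt(68)) = -37 + (-2 + 2*sqrt(17)) = -39 + 2*sqrt(17)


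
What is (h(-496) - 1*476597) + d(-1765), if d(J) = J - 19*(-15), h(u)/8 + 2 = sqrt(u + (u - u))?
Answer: -478093 + 32*I*sqrt(31) ≈ -4.7809e+5 + 178.17*I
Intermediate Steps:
h(u) = -16 + 8*sqrt(u) (h(u) = -16 + 8*sqrt(u + (u - u)) = -16 + 8*sqrt(u + 0) = -16 + 8*sqrt(u))
d(J) = 285 + J (d(J) = J + 285 = 285 + J)
(h(-496) - 1*476597) + d(-1765) = ((-16 + 8*sqrt(-496)) - 1*476597) + (285 - 1765) = ((-16 + 8*(4*I*sqrt(31))) - 476597) - 1480 = ((-16 + 32*I*sqrt(31)) - 476597) - 1480 = (-476613 + 32*I*sqrt(31)) - 1480 = -478093 + 32*I*sqrt(31)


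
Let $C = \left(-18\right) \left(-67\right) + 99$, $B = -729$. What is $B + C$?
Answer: $576$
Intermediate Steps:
$C = 1305$ ($C = 1206 + 99 = 1305$)
$B + C = -729 + 1305 = 576$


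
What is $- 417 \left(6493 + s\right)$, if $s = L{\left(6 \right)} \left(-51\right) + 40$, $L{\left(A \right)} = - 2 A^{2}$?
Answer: $-4255485$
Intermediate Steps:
$s = 3712$ ($s = - 2 \cdot 6^{2} \left(-51\right) + 40 = \left(-2\right) 36 \left(-51\right) + 40 = \left(-72\right) \left(-51\right) + 40 = 3672 + 40 = 3712$)
$- 417 \left(6493 + s\right) = - 417 \left(6493 + 3712\right) = \left(-417\right) 10205 = -4255485$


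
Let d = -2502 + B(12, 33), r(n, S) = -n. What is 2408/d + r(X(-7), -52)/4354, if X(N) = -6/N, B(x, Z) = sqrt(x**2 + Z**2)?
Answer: -10203438593/10597490141 - 2408*sqrt(137)/2086257 ≈ -0.97633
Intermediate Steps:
B(x, Z) = sqrt(Z**2 + x**2)
d = -2502 + 3*sqrt(137) (d = -2502 + sqrt(33**2 + 12**2) = -2502 + sqrt(1089 + 144) = -2502 + sqrt(1233) = -2502 + 3*sqrt(137) ≈ -2466.9)
2408/d + r(X(-7), -52)/4354 = 2408/(-2502 + 3*sqrt(137)) - (-6)/(-7)/4354 = 2408/(-2502 + 3*sqrt(137)) - (-6)*(-1)/7*(1/4354) = 2408/(-2502 + 3*sqrt(137)) - 1*6/7*(1/4354) = 2408/(-2502 + 3*sqrt(137)) - 6/7*1/4354 = 2408/(-2502 + 3*sqrt(137)) - 3/15239 = -3/15239 + 2408/(-2502 + 3*sqrt(137))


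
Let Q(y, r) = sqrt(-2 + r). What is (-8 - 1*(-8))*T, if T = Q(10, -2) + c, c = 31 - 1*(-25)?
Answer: 0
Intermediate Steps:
c = 56 (c = 31 + 25 = 56)
T = 56 + 2*I (T = sqrt(-2 - 2) + 56 = sqrt(-4) + 56 = 2*I + 56 = 56 + 2*I ≈ 56.0 + 2.0*I)
(-8 - 1*(-8))*T = (-8 - 1*(-8))*(56 + 2*I) = (-8 + 8)*(56 + 2*I) = 0*(56 + 2*I) = 0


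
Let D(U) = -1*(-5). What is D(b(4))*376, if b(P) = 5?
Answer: 1880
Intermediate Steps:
D(U) = 5
D(b(4))*376 = 5*376 = 1880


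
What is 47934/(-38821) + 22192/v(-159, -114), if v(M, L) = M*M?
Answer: -350303822/981433701 ≈ -0.35693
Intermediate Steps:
v(M, L) = M**2
47934/(-38821) + 22192/v(-159, -114) = 47934/(-38821) + 22192/((-159)**2) = 47934*(-1/38821) + 22192/25281 = -47934/38821 + 22192*(1/25281) = -47934/38821 + 22192/25281 = -350303822/981433701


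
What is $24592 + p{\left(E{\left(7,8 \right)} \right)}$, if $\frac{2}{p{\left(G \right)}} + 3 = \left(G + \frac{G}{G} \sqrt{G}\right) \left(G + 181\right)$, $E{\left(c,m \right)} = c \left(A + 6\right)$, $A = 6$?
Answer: $\frac{4012390969574}{163158383} - \frac{1060 \sqrt{21}}{489475149} \approx 24592.0$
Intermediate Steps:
$E{\left(c,m \right)} = 12 c$ ($E{\left(c,m \right)} = c \left(6 + 6\right) = c 12 = 12 c$)
$p{\left(G \right)} = \frac{2}{-3 + \left(181 + G\right) \left(G + \sqrt{G}\right)}$ ($p{\left(G \right)} = \frac{2}{-3 + \left(G + \frac{G}{G} \sqrt{G}\right) \left(G + 181\right)} = \frac{2}{-3 + \left(G + 1 \sqrt{G}\right) \left(181 + G\right)} = \frac{2}{-3 + \left(G + \sqrt{G}\right) \left(181 + G\right)} = \frac{2}{-3 + \left(181 + G\right) \left(G + \sqrt{G}\right)}$)
$24592 + p{\left(E{\left(7,8 \right)} \right)} = 24592 + \frac{2 \cdot 12 \cdot 7}{\left(12 \cdot 7\right)^{3} + \left(12 \cdot 7\right)^{\frac{5}{2}} - 3 \cdot 12 \cdot 7 + 181 \left(12 \cdot 7\right)^{2} + 181 \left(12 \cdot 7\right)^{\frac{3}{2}}} = 24592 + 2 \cdot 84 \frac{1}{84^{3} + 84^{\frac{5}{2}} - 252 + 181 \cdot 84^{2} + 181 \cdot 84^{\frac{3}{2}}} = 24592 + 2 \cdot 84 \frac{1}{592704 + 14112 \sqrt{21} - 252 + 181 \cdot 7056 + 181 \cdot 168 \sqrt{21}} = 24592 + 2 \cdot 84 \frac{1}{592704 + 14112 \sqrt{21} - 252 + 1277136 + 30408 \sqrt{21}} = 24592 + 2 \cdot 84 \frac{1}{1869588 + 44520 \sqrt{21}} = 24592 + \frac{168}{1869588 + 44520 \sqrt{21}}$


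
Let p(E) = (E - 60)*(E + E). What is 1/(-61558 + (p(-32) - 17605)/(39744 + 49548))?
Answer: -89292/5496648653 ≈ -1.6245e-5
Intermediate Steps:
p(E) = 2*E*(-60 + E) (p(E) = (-60 + E)*(2*E) = 2*E*(-60 + E))
1/(-61558 + (p(-32) - 17605)/(39744 + 49548)) = 1/(-61558 + (2*(-32)*(-60 - 32) - 17605)/(39744 + 49548)) = 1/(-61558 + (2*(-32)*(-92) - 17605)/89292) = 1/(-61558 + (5888 - 17605)*(1/89292)) = 1/(-61558 - 11717*1/89292) = 1/(-61558 - 11717/89292) = 1/(-5496648653/89292) = -89292/5496648653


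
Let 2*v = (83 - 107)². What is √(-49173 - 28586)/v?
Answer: I*√77759/288 ≈ 0.96824*I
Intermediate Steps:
v = 288 (v = (83 - 107)²/2 = (½)*(-24)² = (½)*576 = 288)
√(-49173 - 28586)/v = √(-49173 - 28586)/288 = √(-77759)*(1/288) = (I*√77759)*(1/288) = I*√77759/288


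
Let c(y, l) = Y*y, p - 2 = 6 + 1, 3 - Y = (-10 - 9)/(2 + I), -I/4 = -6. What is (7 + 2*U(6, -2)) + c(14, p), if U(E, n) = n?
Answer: 718/13 ≈ 55.231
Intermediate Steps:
I = 24 (I = -4*(-6) = 24)
Y = 97/26 (Y = 3 - (-10 - 9)/(2 + 24) = 3 - (-19)/26 = 3 - 1*(-19/26) = 3 + 19/26 = 97/26 ≈ 3.7308)
p = 9 (p = 2 + (6 + 1) = 2 + 7 = 9)
c(y, l) = 97*y/26
(7 + 2*U(6, -2)) + c(14, p) = (7 + 2*(-2)) + (97/26)*14 = (7 - 4) + 679/13 = 3 + 679/13 = 718/13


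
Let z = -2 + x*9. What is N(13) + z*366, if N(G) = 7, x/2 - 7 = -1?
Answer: 38803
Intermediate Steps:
x = 12 (x = 14 + 2*(-1) = 14 - 2 = 12)
z = 106 (z = -2 + 12*9 = -2 + 108 = 106)
N(13) + z*366 = 7 + 106*366 = 7 + 38796 = 38803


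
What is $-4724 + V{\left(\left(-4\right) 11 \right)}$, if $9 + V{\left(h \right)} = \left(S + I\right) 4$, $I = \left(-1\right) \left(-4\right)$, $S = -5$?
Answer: $-4737$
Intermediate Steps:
$I = 4$
$V{\left(h \right)} = -13$ ($V{\left(h \right)} = -9 + \left(-5 + 4\right) 4 = -9 - 4 = -13$)
$-4724 + V{\left(\left(-4\right) 11 \right)} = -4724 - 13 = -4737$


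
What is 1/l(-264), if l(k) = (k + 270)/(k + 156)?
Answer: -18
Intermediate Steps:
l(k) = (270 + k)/(156 + k)
1/l(-264) = 1/((270 - 264)/(156 - 264)) = 1/(6/(-108)) = 1/(-1/108*6) = 1/(-1/18) = -18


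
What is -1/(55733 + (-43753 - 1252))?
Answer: -1/10728 ≈ -9.3214e-5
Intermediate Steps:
-1/(55733 + (-43753 - 1252)) = -1/(55733 - 45005) = -1/10728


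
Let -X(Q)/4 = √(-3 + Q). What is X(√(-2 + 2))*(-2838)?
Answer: 11352*I*√3 ≈ 19662.0*I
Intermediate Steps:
X(Q) = -4*√(-3 + Q)
X(√(-2 + 2))*(-2838) = -4*√(-3 + √(-2 + 2))*(-2838) = -4*√(-3 + √0)*(-2838) = -4*√(-3 + 0)*(-2838) = -4*I*√3*(-2838) = 11352*I*√3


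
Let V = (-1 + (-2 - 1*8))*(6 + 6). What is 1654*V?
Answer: -218328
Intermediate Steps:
V = -132 (V = (-1 + (-2 - 8))*12 = (-1 - 10)*12 = -11*12 = -132)
1654*V = 1654*(-132) = -218328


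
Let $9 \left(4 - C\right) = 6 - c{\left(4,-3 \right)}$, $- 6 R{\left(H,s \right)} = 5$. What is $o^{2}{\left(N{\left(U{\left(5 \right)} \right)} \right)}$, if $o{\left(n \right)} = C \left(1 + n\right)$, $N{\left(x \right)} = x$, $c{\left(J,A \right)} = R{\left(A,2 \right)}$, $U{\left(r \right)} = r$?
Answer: $\frac{30625}{81} \approx 378.09$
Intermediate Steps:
$R{\left(H,s \right)} = - \frac{5}{6}$ ($R{\left(H,s \right)} = \left(- \frac{1}{6}\right) 5 = - \frac{5}{6}$)
$c{\left(J,A \right)} = - \frac{5}{6}$
$C = \frac{175}{54}$ ($C = 4 - \frac{6 - - \frac{5}{6}}{9} = 4 - \frac{6 + \frac{5}{6}}{9} = 4 - \frac{41}{54} = \frac{175}{54} \approx 3.2407$)
$o{\left(n \right)} = \frac{175}{54} + \frac{175 n}{54}$ ($o{\left(n \right)} = \frac{175 \left(1 + n\right)}{54} = \frac{175}{54} + \frac{175 n}{54}$)
$o^{2}{\left(N{\left(U{\left(5 \right)} \right)} \right)} = \left(\frac{175}{54} + \frac{175}{54} \cdot 5\right)^{2} = \left(\frac{175}{54} + \frac{875}{54}\right)^{2} = \left(\frac{175}{9}\right)^{2} = \frac{30625}{81}$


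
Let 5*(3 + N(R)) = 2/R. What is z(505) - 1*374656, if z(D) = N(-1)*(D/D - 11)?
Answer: -374622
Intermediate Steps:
N(R) = -3 + 2/(5*R) (N(R) = -3 + (2/R)/5 = -3 + 2/(5*R))
z(D) = 34 (z(D) = (-3 + (2/5)/(-1))*(D/D - 11) = (-3 + (2/5)*(-1))*(1 - 11) = (-3 - 2/5)*(-10) = -17/5*(-10) = 34)
z(505) - 1*374656 = 34 - 1*374656 = 34 - 374656 = -374622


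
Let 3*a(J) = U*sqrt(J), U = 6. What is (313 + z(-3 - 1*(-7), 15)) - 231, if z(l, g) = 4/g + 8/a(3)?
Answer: 1234/15 + 4*sqrt(3)/3 ≈ 84.576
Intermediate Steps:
a(J) = 2*sqrt(J) (a(J) = (6*sqrt(J))/3 = 2*sqrt(J))
z(l, g) = 4/g + 4*sqrt(3)/3 (z(l, g) = 4/g + 8/((2*sqrt(3))) = 4/g + 8*(sqrt(3)/6) = 4/g + 4*sqrt(3)/3)
(313 + z(-3 - 1*(-7), 15)) - 231 = (313 + (4/15 + 4*sqrt(3)/3)) - 231 = (4699/15 + 4*sqrt(3)/3) - 231 = 1234/15 + 4*sqrt(3)/3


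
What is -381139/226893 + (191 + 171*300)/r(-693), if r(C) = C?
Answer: -362032630/4764753 ≈ -75.981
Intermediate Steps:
-381139/226893 + (191 + 171*300)/r(-693) = -381139/226893 + (191 + 171*300)/(-693) = -381139*1/226893 + (191 + 51300)*(-1/693) = -381139/226893 + 51491*(-1/693) = -381139/226893 - 4681/63 = -362032630/4764753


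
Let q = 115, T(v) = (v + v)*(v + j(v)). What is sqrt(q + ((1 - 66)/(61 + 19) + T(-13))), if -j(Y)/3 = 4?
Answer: sqrt(12227)/4 ≈ 27.644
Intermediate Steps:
j(Y) = -12 (j(Y) = -3*4 = -12)
T(v) = 2*v*(-12 + v) (T(v) = (v + v)*(v - 12) = (2*v)*(-12 + v) = 2*v*(-12 + v))
sqrt(q + ((1 - 66)/(61 + 19) + T(-13))) = sqrt(115 + ((1 - 66)/(61 + 19) + 2*(-13)*(-12 - 13))) = sqrt(115 + (-65/80 + 2*(-13)*(-25))) = sqrt(115 + (-65*1/80 + 650)) = sqrt(115 + (-13/16 + 650)) = sqrt(115 + 10387/16) = sqrt(12227/16) = sqrt(12227)/4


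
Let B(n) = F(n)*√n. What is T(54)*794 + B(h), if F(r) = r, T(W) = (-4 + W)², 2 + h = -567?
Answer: 1985000 - 569*I*√569 ≈ 1.985e+6 - 13573.0*I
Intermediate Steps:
h = -569 (h = -2 - 567 = -569)
B(n) = n^(3/2) (B(n) = n*√n = n^(3/2))
T(54)*794 + B(h) = (-4 + 54)²*794 + (-569)^(3/2) = 50²*794 - 569*I*√569 = 2500*794 - 569*I*√569 = 1985000 - 569*I*√569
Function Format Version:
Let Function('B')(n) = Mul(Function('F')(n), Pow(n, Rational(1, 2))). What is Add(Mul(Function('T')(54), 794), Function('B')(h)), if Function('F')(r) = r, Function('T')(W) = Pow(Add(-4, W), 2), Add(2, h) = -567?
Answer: Add(1985000, Mul(-569, I, Pow(569, Rational(1, 2)))) ≈ Add(1.9850e+6, Mul(-13573., I))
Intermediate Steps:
h = -569 (h = Add(-2, -567) = -569)
Function('B')(n) = Pow(n, Rational(3, 2)) (Function('B')(n) = Mul(n, Pow(n, Rational(1, 2))) = Pow(n, Rational(3, 2)))
Add(Mul(Function('T')(54), 794), Function('B')(h)) = Add(Mul(Pow(Add(-4, 54), 2), 794), Pow(-569, Rational(3, 2))) = Add(Mul(Pow(50, 2), 794), Mul(-569, I, Pow(569, Rational(1, 2)))) = Add(Mul(2500, 794), Mul(-569, I, Pow(569, Rational(1, 2)))) = Add(1985000, Mul(-569, I, Pow(569, Rational(1, 2))))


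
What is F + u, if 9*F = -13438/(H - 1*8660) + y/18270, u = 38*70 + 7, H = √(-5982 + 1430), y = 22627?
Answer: 4111750071487753/1541534374170 + 6719*I*√1138/168750342 ≈ 2667.3 + 0.0013432*I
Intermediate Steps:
H = 2*I*√1138 (H = √(-4552) = 2*I*√1138 ≈ 67.469*I)
u = 2667 (u = 2660 + 7 = 2667)
F = 22627/164430 - 13438/(9*(-8660 + 2*I*√1138)) (F = (-13438/(2*I*√1138 - 1*8660) + 22627/18270)/9 = (-13438/(2*I*√1138 - 8660) + 22627*(1/18270))/9 = (-13438/(-8660 + 2*I*√1138) + 22627/18270)/9 = (22627/18270 - 13438/(-8660 + 2*I*√1138))/9 = 22627/164430 - 13438/(9*(-8660 + 2*I*√1138)) ≈ 0.31001 + 0.0013432*I)
F + u = (477895576363/1541534374170 + 6719*I*√1138/168750342) + 2667 = 4111750071487753/1541534374170 + 6719*I*√1138/168750342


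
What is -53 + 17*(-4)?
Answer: -121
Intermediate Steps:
-53 + 17*(-4) = -53 - 68 = -121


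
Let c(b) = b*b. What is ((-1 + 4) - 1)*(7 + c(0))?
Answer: 14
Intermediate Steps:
c(b) = b²
((-1 + 4) - 1)*(7 + c(0)) = ((-1 + 4) - 1)*(7 + 0²) = (3 - 1)*(7 + 0) = 2*7 = 14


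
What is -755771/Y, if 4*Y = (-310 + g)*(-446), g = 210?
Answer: -755771/11150 ≈ -67.782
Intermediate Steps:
Y = 11150 (Y = ((-310 + 210)*(-446))/4 = (-100*(-446))/4 = (¼)*44600 = 11150)
-755771/Y = -755771/11150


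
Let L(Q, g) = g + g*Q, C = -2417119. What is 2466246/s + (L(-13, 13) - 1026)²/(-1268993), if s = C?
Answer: -6506663876034/3067307091167 ≈ -2.1213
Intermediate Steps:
L(Q, g) = g + Q*g
s = -2417119
2466246/s + (L(-13, 13) - 1026)²/(-1268993) = 2466246/(-2417119) + (13*(1 - 13) - 1026)²/(-1268993) = 2466246*(-1/2417119) + (13*(-12) - 1026)²*(-1/1268993) = -2466246/2417119 + (-156 - 1026)²*(-1/1268993) = -2466246/2417119 + (-1182)²*(-1/1268993) = -2466246/2417119 + 1397124*(-1/1268993) = -2466246/2417119 - 1397124/1268993 = -6506663876034/3067307091167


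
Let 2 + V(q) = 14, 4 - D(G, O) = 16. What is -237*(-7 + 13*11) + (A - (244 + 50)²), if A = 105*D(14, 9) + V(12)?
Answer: -119916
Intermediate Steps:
D(G, O) = -12 (D(G, O) = 4 - 1*16 = 4 - 16 = -12)
V(q) = 12 (V(q) = -2 + 14 = 12)
A = -1248 (A = 105*(-12) + 12 = -1260 + 12 = -1248)
-237*(-7 + 13*11) + (A - (244 + 50)²) = -237*(-7 + 13*11) + (-1248 - (244 + 50)²) = -237*(-7 + 143) + (-1248 - 1*294²) = -237*136 + (-1248 - 1*86436) = -32232 + (-1248 - 86436) = -32232 - 87684 = -119916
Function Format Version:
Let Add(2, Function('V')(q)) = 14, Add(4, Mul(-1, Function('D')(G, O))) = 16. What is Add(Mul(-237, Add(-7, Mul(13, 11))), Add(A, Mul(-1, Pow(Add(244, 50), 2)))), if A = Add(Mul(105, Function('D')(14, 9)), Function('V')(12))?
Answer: -119916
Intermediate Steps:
Function('D')(G, O) = -12 (Function('D')(G, O) = Add(4, Mul(-1, 16)) = Add(4, -16) = -12)
Function('V')(q) = 12 (Function('V')(q) = Add(-2, 14) = 12)
A = -1248 (A = Add(Mul(105, -12), 12) = Add(-1260, 12) = -1248)
Add(Mul(-237, Add(-7, Mul(13, 11))), Add(A, Mul(-1, Pow(Add(244, 50), 2)))) = Add(Mul(-237, Add(-7, Mul(13, 11))), Add(-1248, Mul(-1, Pow(Add(244, 50), 2)))) = Add(Mul(-237, Add(-7, 143)), Add(-1248, Mul(-1, Pow(294, 2)))) = Add(Mul(-237, 136), Add(-1248, Mul(-1, 86436))) = Add(-32232, Add(-1248, -86436)) = Add(-32232, -87684) = -119916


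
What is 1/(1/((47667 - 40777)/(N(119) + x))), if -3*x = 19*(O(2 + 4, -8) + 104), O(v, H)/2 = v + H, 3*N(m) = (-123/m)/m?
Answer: -292707870/26906023 ≈ -10.879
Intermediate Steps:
N(m) = -41/m² (N(m) = ((-123/m)/m)/3 = (-123/m²)/3 = -41/m²)
O(v, H) = 2*H + 2*v (O(v, H) = 2*(v + H) = 2*(H + v) = 2*H + 2*v)
x = -1900/3 (x = -19*((2*(-8) + 2*(2 + 4)) + 104)/3 = -19*((-16 + 2*6) + 104)/3 = -19*((-16 + 12) + 104)/3 = -19*(-4 + 104)/3 = -19*100/3 = -⅓*1900 = -1900/3 ≈ -633.33)
1/(1/((47667 - 40777)/(N(119) + x))) = 1/(1/((47667 - 40777)/(-41/119² - 1900/3))) = 1/(1/(6890/(-41*1/14161 - 1900/3))) = 1/(1/(6890/(-41/14161 - 1900/3))) = 1/(1/(6890/(-26906023/42483))) = 1/(1/(6890*(-42483/26906023))) = 1/(1/(-292707870/26906023)) = 1/(-26906023/292707870) = -292707870/26906023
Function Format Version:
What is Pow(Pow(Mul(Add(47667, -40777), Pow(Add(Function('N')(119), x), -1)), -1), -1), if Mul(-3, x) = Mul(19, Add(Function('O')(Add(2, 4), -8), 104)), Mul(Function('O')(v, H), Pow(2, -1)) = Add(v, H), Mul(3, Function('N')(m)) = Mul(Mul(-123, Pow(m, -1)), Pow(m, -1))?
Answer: Rational(-292707870, 26906023) ≈ -10.879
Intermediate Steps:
Function('N')(m) = Mul(-41, Pow(m, -2)) (Function('N')(m) = Mul(Rational(1, 3), Mul(Mul(-123, Pow(m, -1)), Pow(m, -1))) = Mul(Rational(1, 3), Mul(-123, Pow(m, -2))) = Mul(-41, Pow(m, -2)))
Function('O')(v, H) = Add(Mul(2, H), Mul(2, v)) (Function('O')(v, H) = Mul(2, Add(v, H)) = Mul(2, Add(H, v)) = Add(Mul(2, H), Mul(2, v)))
x = Rational(-1900, 3) (x = Mul(Rational(-1, 3), Mul(19, Add(Add(Mul(2, -8), Mul(2, Add(2, 4))), 104))) = Mul(Rational(-1, 3), Mul(19, Add(Add(-16, Mul(2, 6)), 104))) = Mul(Rational(-1, 3), Mul(19, Add(Add(-16, 12), 104))) = Mul(Rational(-1, 3), Mul(19, Add(-4, 104))) = Mul(Rational(-1, 3), Mul(19, 100)) = Mul(Rational(-1, 3), 1900) = Rational(-1900, 3) ≈ -633.33)
Pow(Pow(Mul(Add(47667, -40777), Pow(Add(Function('N')(119), x), -1)), -1), -1) = Pow(Pow(Mul(Add(47667, -40777), Pow(Add(Mul(-41, Pow(119, -2)), Rational(-1900, 3)), -1)), -1), -1) = Pow(Pow(Mul(6890, Pow(Add(Mul(-41, Rational(1, 14161)), Rational(-1900, 3)), -1)), -1), -1) = Pow(Pow(Mul(6890, Pow(Add(Rational(-41, 14161), Rational(-1900, 3)), -1)), -1), -1) = Pow(Pow(Mul(6890, Pow(Rational(-26906023, 42483), -1)), -1), -1) = Pow(Pow(Mul(6890, Rational(-42483, 26906023)), -1), -1) = Pow(Pow(Rational(-292707870, 26906023), -1), -1) = Pow(Rational(-26906023, 292707870), -1) = Rational(-292707870, 26906023)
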